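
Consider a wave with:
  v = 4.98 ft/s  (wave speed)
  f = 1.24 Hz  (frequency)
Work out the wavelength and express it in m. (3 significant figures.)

Solving v = f·λ for λ: λ = v/f.
v = 4.98 ft/s = 1.518 m/s; f = 1.24 Hz.
λ = 1.224 m

1.22 m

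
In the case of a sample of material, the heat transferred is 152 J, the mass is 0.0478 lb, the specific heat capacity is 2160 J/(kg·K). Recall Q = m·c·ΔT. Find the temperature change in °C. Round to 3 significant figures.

Solving Q = m·c·ΔT for ΔT: ΔT = Q/(m·c).
Q = 152 J; m = 0.0478 lb = 0.02168 kg; c = 2160 J/(kg·K).
ΔT = 3.246 K
Since 1 °C = 1 K, 3.246 °C.

3.25 °C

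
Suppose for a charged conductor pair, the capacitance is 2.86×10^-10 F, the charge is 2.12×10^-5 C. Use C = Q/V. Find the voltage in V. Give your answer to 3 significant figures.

74100 V

Solving C = Q/V for V: V = Q/C.
C = 2.86×10^-10 F; Q = 2.12×10^-5 C.
V = 74126 V  (the unit combination reduces to kg·m²/(A·s³) = V)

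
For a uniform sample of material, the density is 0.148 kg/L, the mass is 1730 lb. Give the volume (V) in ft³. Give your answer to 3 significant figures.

Rearranging: V = m/ρ.
ρ = 0.148 kg/L = 148.0 kg/m³; m = 1730 lb = 784.7 kg.
V = 5.302 m³
5.302 m³ × (1 ft³ / 0.02832 m³) = 187.2 ft³

187 ft³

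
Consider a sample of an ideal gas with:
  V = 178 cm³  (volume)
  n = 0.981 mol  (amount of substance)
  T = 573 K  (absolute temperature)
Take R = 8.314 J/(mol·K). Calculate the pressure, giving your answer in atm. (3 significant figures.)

Directly: P = nRT/V.
V = 178 cm³ = 1.780×10^-4 m³; n = 0.981 mol; T = 573 K; R = 8.314 J/(mol·K).
P = 2.626×10^7 Pa
2.626×10^7 Pa × (1 atm / 1.013×10^5 Pa) = 259.1 atm

259 atm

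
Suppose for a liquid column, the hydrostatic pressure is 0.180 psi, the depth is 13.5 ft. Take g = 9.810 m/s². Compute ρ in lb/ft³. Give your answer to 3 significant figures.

Rearranging: ρ = P/(g·h).
P = 0.180 psi = 1241 Pa; h = 13.5 ft = 4.115 m; g = 9.810 m/s².
ρ = 30.74 kg/m³
30.74 kg/m³ × (1 lb/ft³ / 16.02 kg/m³) = 1.919 lb/ft³

1.92 lb/ft³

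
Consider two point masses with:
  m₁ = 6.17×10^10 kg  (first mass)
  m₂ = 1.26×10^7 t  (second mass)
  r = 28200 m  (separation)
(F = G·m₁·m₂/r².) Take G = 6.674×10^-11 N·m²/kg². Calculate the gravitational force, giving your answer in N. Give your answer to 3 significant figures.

From Newton's law of gravitation: F = Gm₁m₂/r².
m₁ = 6.17×10^10 kg; m₂ = 1.26×10^7 t = 1.260×10^10 kg; r = 28200 m; G = 6.674×10^-11 N·m²/kg².
F = 65.24 N  (the unit combination reduces to kg·m/s² = N)

65.2 N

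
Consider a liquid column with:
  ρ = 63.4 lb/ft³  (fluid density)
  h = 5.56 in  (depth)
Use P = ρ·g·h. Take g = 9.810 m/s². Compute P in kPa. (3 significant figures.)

P is given directly by: P = ρgh.
ρ = 63.4 lb/ft³ = 1016 kg/m³; h = 5.56 in = 0.1412 m; g = 9.810 m/s².
P = 1407 Pa  (the unit combination reduces to kg/(m·s²) = Pa)
1407 Pa × (1 kPa / 1000 Pa) = 1.407 kPa

1.41 kPa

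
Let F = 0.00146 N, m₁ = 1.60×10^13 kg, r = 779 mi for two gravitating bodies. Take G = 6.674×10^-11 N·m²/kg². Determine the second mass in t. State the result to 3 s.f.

From Newton's law of gravitation: m₂ = F·r²/(G·m₁).
F = 0.00146 N; m₁ = 1.60×10^13 kg; r = 779 mi = 1.254×10^6 m; G = 6.674×10^-11 N·m²/kg².
m₂ = 2.149×10^6 kg
2.149×10^6 kg × (1 t / 1000 kg) = 2149 t

2150 t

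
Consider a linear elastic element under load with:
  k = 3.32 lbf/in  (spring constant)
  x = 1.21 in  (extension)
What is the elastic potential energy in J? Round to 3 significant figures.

U is given directly by: U = ½kx².
k = 3.32 lbf/in = 581.4 N/m; x = 1.21 in = 0.03073 m.
U = 0.2746 J

0.275 J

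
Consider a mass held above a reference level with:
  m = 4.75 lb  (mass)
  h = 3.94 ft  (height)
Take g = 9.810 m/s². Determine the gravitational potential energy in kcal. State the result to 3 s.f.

Directly: PE = mgh.
m = 4.75 lb = 2.155 kg; h = 3.94 ft = 1.201 m; g = 9.810 m/s².
PE = 25.38 J  (the unit combination reduces to kg·m²/s² = J)
25.38 J × (1 kcal / 4184 J) = 0.006067 kcal

0.00607 kcal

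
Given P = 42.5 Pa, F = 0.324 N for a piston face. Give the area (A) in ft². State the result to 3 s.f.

0.0821 ft²

Rearranging: A = F/P.
P = 42.5 Pa; F = 0.324 N.
A = 0.007624 m²
0.007624 m² × (1 ft² / 0.09290 m²) = 0.08206 ft²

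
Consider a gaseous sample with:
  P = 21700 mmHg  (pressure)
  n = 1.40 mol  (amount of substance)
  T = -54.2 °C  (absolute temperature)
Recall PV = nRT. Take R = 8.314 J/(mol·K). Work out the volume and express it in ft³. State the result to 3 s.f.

0.0311 ft³

From the ideal-gas law: V = nRT/P.
P = 21700 mmHg = 2.893×10^6 Pa; n = 1.40 mol; T = -54.2 °C = 218.9 K; R = 8.314 J/(mol·K).
V = 8.809×10^-4 m³
8.809×10^-4 m³ × (1 ft³ / 0.02832 m³) = 0.03111 ft³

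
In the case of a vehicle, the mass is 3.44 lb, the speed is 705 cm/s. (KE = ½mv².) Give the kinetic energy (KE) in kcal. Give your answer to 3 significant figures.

KE is given directly by: KE = ½mv².
m = 3.44 lb = 1.560 kg; v = 705 cm/s = 7.050 m/s.
KE = 38.78 J  (the unit combination reduces to kg·m²/s² = J)
38.78 J × (1 kcal / 4184 J) = 0.009268 kcal

0.00927 kcal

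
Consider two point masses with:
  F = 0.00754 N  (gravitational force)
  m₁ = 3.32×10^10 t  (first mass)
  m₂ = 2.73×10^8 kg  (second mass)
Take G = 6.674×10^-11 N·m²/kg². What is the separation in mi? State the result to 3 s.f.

5570 mi

From Newton's law of gravitation: r = √(G·m₁m₂/F).
F = 0.00754 N; m₁ = 3.32×10^10 t = 3.320×10^13 kg; m₂ = 2.73×10^8 kg; G = 6.674×10^-11 N·m²/kg².
r = 8.957×10^6 m
8.957×10^6 m × (1 mi / 1609 m) = 5566 mi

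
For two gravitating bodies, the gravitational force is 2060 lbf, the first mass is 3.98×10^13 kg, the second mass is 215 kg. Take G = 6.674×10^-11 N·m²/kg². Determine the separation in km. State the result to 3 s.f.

From Newton's law of gravitation: r = √(G·m₁m₂/F).
F = 2060 lbf = 9163 N; m₁ = 3.98×10^13 kg; m₂ = 215 kg; G = 6.674×10^-11 N·m²/kg².
r = 7.895 m
7.895 m × (1 km / 1000 m) = 0.007895 km

0.00789 km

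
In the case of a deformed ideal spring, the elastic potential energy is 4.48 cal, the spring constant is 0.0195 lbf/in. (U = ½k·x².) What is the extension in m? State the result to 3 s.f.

3.31 m

Rearranging U = ½k·x² for x: x = √(2U/k).
U = 4.48 cal = 18.74 J; k = 0.0195 lbf/in = 3.415 N/m.
x = 3.313 m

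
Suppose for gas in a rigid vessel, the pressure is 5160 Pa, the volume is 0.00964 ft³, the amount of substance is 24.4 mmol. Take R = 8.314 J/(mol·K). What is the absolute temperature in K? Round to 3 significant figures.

Rearranging: T = PV/(nR).
P = 5160 Pa; V = 0.00964 ft³ = 2.730×10^-4 m³; n = 24.4 mmol = 0.02440 mol; R = 8.314 J/(mol·K).
T = 6.943 K

6.94 K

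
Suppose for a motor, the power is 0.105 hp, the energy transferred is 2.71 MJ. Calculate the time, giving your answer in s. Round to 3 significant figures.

34600 s

Rearranging P = W/t for t: t = W/P.
P = 0.105 hp = 78.30 W; W = 2.71 MJ = 2.710×10^6 J.
t = 34611 s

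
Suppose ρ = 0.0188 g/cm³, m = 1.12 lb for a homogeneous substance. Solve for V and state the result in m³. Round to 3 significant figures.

Solving ρ = m/V for V: V = m/ρ.
ρ = 0.0188 g/cm³ = 18.80 kg/m³; m = 1.12 lb = 0.5080 kg.
V = 0.02702 m³

0.0270 m³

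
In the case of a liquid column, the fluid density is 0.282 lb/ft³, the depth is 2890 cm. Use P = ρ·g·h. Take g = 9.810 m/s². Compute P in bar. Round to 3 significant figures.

0.0128 bar

P is given directly by: P = ρgh.
ρ = 0.282 lb/ft³ = 4.517 kg/m³; h = 2890 cm = 28.90 m; g = 9.810 m/s².
P = 1281 Pa
1281 Pa × (1 bar / 1.000×10^5 Pa) = 0.01281 bar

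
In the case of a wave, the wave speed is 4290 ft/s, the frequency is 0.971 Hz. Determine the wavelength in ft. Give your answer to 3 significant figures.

4420 ft

Solving v = f·λ for λ: λ = v/f.
v = 4290 ft/s = 1308 m/s; f = 0.971 Hz.
λ = 1347 m
1347 m × (1 ft / 0.3048 m) = 4418 ft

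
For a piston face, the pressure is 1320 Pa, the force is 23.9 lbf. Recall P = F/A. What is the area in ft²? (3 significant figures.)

Rearranging P = F/A for A: A = F/P.
P = 1320 Pa; F = 23.9 lbf = 106.3 N.
A = 0.08054 m²
0.08054 m² × (1 ft² / 0.09290 m²) = 0.8669 ft²

0.867 ft²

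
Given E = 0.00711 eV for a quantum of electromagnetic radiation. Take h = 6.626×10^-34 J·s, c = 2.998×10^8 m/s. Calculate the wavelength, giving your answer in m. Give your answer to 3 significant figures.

Rearranging: λ = hc/E.
E = 0.00711 eV = 1.139×10^-21 J; h = 6.626×10^-34 J·s; c = 2.998×10^8 m/s.
λ = 1.744×10^-4 m

1.74×10^-4 m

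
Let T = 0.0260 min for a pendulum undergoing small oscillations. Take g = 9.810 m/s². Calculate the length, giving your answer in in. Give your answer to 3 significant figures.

Solving T = 2π√(L/g) for L: L = g·(T/2π)².
T = 0.0260 min = 1.560 s; g = 9.810 m/s².
L = 0.6047 m
0.6047 m × (1 in / 0.02540 m) = 23.81 in

23.8 in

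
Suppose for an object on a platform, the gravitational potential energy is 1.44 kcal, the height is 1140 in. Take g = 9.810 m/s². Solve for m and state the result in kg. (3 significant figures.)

Rearranging PE = m·g·h for m: m = PE/(g·h).
PE = 1.44 kcal = 6025 J; h = 1140 in = 28.96 m; g = 9.810 m/s².
m = 21.21 kg

21.2 kg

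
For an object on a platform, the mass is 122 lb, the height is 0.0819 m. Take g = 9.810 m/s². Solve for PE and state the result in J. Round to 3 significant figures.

44.5 J

Directly: PE = mgh.
m = 122 lb = 55.34 kg; h = 0.0819 m; g = 9.810 m/s².
PE = 44.46 J  (the unit combination reduces to kg·m²/s² = J)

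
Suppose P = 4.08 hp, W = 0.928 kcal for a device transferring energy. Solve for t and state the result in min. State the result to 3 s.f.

0.0213 min

Solving P = W/t for t: t = W/P.
P = 4.08 hp = 3042 W; W = 0.928 kcal = 3883 J.
t = 1.276 s
1.276 s × (1 min / 60.00 s) = 0.02127 min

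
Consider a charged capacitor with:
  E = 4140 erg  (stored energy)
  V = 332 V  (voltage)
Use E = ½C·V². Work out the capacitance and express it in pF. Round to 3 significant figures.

7510 pF

Rearranging: C = 2E/V².
E = 4140 erg = 4.140×10^-4 J; V = 332 V.
C = 7.512×10^-9 F
7.512×10^-9 F × (1 pF / 1.000×10^-12 F) = 7512 pF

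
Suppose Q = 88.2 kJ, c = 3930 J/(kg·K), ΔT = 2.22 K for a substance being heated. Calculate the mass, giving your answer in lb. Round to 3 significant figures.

22.3 lb

Solving Q = m·c·ΔT for m: m = Q/(c·ΔT).
Q = 88.2 kJ = 88200 J; c = 3930 J/(kg·K); ΔT = 2.22 K.
m = 10.11 kg
10.11 kg × (1 lb / 0.4536 kg) = 22.29 lb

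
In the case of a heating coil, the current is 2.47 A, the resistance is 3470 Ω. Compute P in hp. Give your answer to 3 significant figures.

Directly: P = I²R.
I = 2.47 A; R = 3470 Ω.
P = 21170 W
21170 W × (1 hp / 745.7 W) = 28.39 hp

28.4 hp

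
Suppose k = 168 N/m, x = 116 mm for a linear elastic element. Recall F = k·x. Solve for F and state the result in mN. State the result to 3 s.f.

19500 mN

From Hooke's law: F = kx.
k = 168 N/m; x = 116 mm = 0.1160 m.
F = 19.49 N
19.49 N × (1 mN / 0.001000 N) = 19488 mN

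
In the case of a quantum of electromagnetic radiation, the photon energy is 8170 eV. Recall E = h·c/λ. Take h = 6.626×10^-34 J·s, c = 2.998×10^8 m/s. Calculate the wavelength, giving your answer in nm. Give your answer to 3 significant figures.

Rearranging E = h·c/λ for λ: λ = hc/E.
E = 8170 eV = 1.309×10^-15 J; h = 6.626×10^-34 J·s; c = 2.998×10^8 m/s.
λ = 1.518×10^-10 m
1.518×10^-10 m × (1 nm / 1.000×10^-9 m) = 0.1518 nm

0.152 nm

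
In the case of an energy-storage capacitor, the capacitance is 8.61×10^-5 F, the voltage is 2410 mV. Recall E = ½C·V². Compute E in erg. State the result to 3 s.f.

2500 erg

E is given directly by: E = ½CV².
C = 8.61×10^-5 F; V = 2410 mV = 2.410 V.
E = 2.500×10^-4 J
2.500×10^-4 J × (1 erg / 1.000×10^-7 J) = 2500 erg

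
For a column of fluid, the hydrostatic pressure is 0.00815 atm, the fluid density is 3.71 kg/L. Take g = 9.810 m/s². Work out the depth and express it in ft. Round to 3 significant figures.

0.0744 ft

Rearranging: h = P/(ρ·g).
P = 0.00815 atm = 825.8 Pa; ρ = 3.71 kg/L = 3710 kg/m³; g = 9.810 m/s².
h = 0.02269 m
0.02269 m × (1 ft / 0.3048 m) = 0.07444 ft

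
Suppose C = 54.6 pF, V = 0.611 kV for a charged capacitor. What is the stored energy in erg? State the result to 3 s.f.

Directly: E = ½CV².
C = 54.6 pF = 5.460×10^-11 F; V = 0.611 kV = 611.0 V.
E = 1.019×10^-5 J  (the unit combination reduces to kg·m²/s² = J)
1.019×10^-5 J × (1 erg / 1.000×10^-7 J) = 101.9 erg

102 erg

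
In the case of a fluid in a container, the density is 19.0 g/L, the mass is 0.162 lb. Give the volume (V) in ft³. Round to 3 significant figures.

0.137 ft³

Rearranging: V = m/ρ.
ρ = 19.0 g/L = 19.00 kg/m³; m = 0.162 lb = 0.07348 kg.
V = 0.003867 m³
0.003867 m³ × (1 ft³ / 0.02832 m³) = 0.1366 ft³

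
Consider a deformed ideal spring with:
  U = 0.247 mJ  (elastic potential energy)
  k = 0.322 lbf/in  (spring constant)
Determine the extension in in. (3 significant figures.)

Rearranging: x = √(2U/k).
U = 0.247 mJ = 2.470×10^-4 J; k = 0.322 lbf/in = 56.39 N/m.
x = 0.002960 m
0.002960 m × (1 in / 0.02540 m) = 0.1165 in

0.117 in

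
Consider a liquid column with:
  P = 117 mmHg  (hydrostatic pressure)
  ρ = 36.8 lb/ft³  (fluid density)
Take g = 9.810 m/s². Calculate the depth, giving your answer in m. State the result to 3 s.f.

2.70 m

Solving P = ρ·g·h for h: h = P/(ρ·g).
P = 117 mmHg = 15599 Pa; ρ = 36.8 lb/ft³ = 589.5 kg/m³; g = 9.810 m/s².
h = 2.697 m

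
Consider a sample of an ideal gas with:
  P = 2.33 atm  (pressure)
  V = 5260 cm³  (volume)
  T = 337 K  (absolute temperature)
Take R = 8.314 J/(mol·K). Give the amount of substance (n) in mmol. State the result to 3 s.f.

From the ideal-gas law: n = PV/(RT).
P = 2.33 atm = 2.361×10^5 Pa; V = 5260 cm³ = 0.005260 m³; T = 337 K; R = 8.314 J/(mol·K).
n = 0.4432 mol
0.4432 mol × (1 mmol / 0.001000 mol) = 443.2 mmol

443 mmol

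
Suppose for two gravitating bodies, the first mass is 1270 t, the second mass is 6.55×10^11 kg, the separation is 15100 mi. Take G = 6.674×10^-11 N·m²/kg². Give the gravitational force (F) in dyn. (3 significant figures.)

From Newton's law of gravitation: F = Gm₁m₂/r².
m₁ = 1270 t = 1.270×10^6 kg; m₂ = 6.55×10^11 kg; r = 15100 mi = 2.430×10^7 m; G = 6.674×10^-11 N·m²/kg².
F = 9.401×10^-8 N
9.401×10^-8 N × (1 dyn / 1.000×10^-5 N) = 0.009401 dyn

0.00940 dyn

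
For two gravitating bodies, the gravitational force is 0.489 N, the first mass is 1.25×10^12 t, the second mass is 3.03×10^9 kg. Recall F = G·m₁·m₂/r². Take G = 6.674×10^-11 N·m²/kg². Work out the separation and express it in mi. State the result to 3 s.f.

From Newton's law of gravitation: r = √(G·m₁m₂/F).
F = 0.489 N; m₁ = 1.25×10^12 t = 1.250×10^15 kg; m₂ = 3.03×10^9 kg; G = 6.674×10^-11 N·m²/kg².
r = 2.274×10^7 m
2.274×10^7 m × (1 mi / 1609 m) = 14128 mi

14100 mi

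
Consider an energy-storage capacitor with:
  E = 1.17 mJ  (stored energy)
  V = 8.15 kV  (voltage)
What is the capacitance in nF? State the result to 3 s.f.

0.0352 nF

Rearranging E = ½C·V² for C: C = 2E/V².
E = 1.17 mJ = 0.001170 J; V = 8.15 kV = 8150 V.
C = 3.523×10^-11 F
3.523×10^-11 F × (1 nF / 1.000×10^-9 F) = 0.03523 nF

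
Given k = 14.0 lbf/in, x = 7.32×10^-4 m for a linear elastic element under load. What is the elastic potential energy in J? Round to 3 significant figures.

6.57×10^-4 J

Directly: U = ½kx².
k = 14.0 lbf/in = 2452 N/m; x = 7.32×10^-4 m.
U = 6.569×10^-4 J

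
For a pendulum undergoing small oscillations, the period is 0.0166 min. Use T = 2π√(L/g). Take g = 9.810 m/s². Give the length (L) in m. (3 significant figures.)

0.247 m

Solving T = 2π√(L/g) for L: L = g·(T/2π)².
T = 0.0166 min = 0.9960 s; g = 9.810 m/s².
L = 0.2465 m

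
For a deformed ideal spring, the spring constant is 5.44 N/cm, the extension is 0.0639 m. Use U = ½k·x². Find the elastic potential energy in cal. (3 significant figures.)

Directly: U = ½kx².
k = 5.44 N/cm = 544.0 N/m; x = 0.0639 m.
U = 1.111 J
1.111 J × (1 cal / 4.184 J) = 0.2654 cal

0.265 cal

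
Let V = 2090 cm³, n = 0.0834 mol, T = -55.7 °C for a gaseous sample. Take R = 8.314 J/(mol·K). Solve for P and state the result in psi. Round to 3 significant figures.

10.5 psi

From the ideal-gas law: P = nRT/V.
V = 2090 cm³ = 0.002090 m³; n = 0.0834 mol; T = -55.7 °C = 217.4 K; R = 8.314 J/(mol·K).
P = 72142 Pa  (the unit combination reduces to kg/(m·s²) = Pa)
72142 Pa × (1 psi / 6895 Pa) = 10.46 psi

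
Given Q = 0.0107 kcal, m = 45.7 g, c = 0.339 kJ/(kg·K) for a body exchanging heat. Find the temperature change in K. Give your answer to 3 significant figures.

2.89 K

Rearranging Q = m·c·ΔT for ΔT: ΔT = Q/(m·c).
Q = 0.0107 kcal = 44.77 J; m = 45.7 g = 0.04570 kg; c = 0.339 kJ/(kg·K) = 339.0 J/(kg·K).
ΔT = 2.890 K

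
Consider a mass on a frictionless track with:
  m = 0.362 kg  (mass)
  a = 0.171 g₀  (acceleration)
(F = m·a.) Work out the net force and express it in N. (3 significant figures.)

From Newton's second law: F = m·a.
m = 0.362 kg; a = 0.171 g₀ = 1.677 m/s².
F = 0.6071 N

0.607 N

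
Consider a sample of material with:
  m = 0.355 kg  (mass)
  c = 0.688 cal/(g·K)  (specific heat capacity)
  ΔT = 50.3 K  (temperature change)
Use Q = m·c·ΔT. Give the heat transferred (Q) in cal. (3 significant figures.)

Directly: Q = mcΔT.
m = 0.355 kg; c = 0.688 cal/(g·K) = 2879 J/(kg·K); ΔT = 50.3 K.
Q = 51402 J  (the unit combination reduces to kg·m²/s² = J)
51402 J × (1 cal / 4.184 J) = 12285 cal

12300 cal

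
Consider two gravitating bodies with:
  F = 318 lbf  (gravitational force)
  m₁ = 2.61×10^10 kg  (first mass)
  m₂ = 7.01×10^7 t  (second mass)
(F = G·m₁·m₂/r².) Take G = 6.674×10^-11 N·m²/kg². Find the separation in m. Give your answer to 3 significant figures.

9290 m

From Newton's law of gravitation: r = √(G·m₁m₂/F).
F = 318 lbf = 1415 N; m₁ = 2.61×10^10 kg; m₂ = 7.01×10^7 t = 7.010×10^10 kg; G = 6.674×10^-11 N·m²/kg².
r = 9291 m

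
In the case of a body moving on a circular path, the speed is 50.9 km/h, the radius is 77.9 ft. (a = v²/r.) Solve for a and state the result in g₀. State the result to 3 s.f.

a is given directly by: a = v²/r.
v = 50.9 km/h = 14.14 m/s; r = 77.9 ft = 23.74 m.
a = 8.419 m/s²
8.419 m/s² × (1 g₀ / 9.807 m/s²) = 0.8585 g₀

0.859 g₀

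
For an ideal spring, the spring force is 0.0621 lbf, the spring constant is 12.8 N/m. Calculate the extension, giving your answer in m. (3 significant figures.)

Solving F = k·x for x: x = F/k.
F = 0.0621 lbf = 0.2762 N; k = 12.8 N/m.
x = 0.02158 m

0.0216 m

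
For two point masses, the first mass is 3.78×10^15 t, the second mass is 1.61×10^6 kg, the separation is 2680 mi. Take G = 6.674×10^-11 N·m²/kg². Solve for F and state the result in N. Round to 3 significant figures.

Directly: F = Gm₁m₂/r².
m₁ = 3.78×10^15 t = 3.780×10^18 kg; m₂ = 1.61×10^6 kg; r = 2680 mi = 4.313×10^6 m; G = 6.674×10^-11 N·m²/kg².
F = 21.83 N

21.8 N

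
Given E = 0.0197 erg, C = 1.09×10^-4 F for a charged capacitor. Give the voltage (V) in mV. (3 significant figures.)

Rearranging E = ½C·V² for V: V = √(2E/C).
E = 0.0197 erg = 1.970×10^-9 J; C = 1.09×10^-4 F.
V = 0.006012 V
0.006012 V × (1 mV / 0.001000 V) = 6.012 mV

6.01 mV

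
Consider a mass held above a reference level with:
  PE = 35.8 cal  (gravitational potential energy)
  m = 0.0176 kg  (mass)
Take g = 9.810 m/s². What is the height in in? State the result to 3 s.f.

Solving PE = m·g·h for h: h = PE/(m·g).
PE = 35.8 cal = 149.8 J; m = 0.0176 kg; g = 9.810 m/s².
h = 867.5 m
867.5 m × (1 in / 0.02540 m) = 34155 in

34200 in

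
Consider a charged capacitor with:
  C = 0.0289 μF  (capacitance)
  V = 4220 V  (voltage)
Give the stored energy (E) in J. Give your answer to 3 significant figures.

0.257 J

E is given directly by: E = ½CV².
C = 0.0289 μF = 2.890×10^-8 F; V = 4220 V.
E = 0.2573 J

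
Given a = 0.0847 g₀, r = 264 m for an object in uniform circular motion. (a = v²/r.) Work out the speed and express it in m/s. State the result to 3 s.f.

Solving a = v²/r for v: v = √(a·r).
a = 0.0847 g₀ = 0.8306 m/s²; r = 264 m.
v = 14.81 m/s

14.8 m/s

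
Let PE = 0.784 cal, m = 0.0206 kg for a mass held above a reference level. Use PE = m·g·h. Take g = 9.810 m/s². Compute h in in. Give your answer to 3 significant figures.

Rearranging PE = m·g·h for h: h = PE/(m·g).
PE = 0.784 cal = 3.280 J; m = 0.0206 kg; g = 9.810 m/s².
h = 16.23 m
16.23 m × (1 in / 0.02540 m) = 639.1 in

639 in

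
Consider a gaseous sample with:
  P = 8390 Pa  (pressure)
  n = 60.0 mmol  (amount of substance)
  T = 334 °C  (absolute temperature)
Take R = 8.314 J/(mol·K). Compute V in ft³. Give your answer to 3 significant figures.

1.27 ft³

From the ideal-gas law: V = nRT/P.
P = 8390 Pa; n = 60.0 mmol = 0.06000 mol; T = 334 °C = 607.1 K; R = 8.314 J/(mol·K).
V = 0.03610 m³
0.03610 m³ × (1 ft³ / 0.02832 m³) = 1.275 ft³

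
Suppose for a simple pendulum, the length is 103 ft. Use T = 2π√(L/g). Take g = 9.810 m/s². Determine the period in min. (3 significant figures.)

0.187 min

Directly: T = 2π√(L/g).
L = 103 ft = 31.39 m; g = 9.810 m/s².
T = 11.24 s
11.24 s × (1 min / 60.00 s) = 0.1873 min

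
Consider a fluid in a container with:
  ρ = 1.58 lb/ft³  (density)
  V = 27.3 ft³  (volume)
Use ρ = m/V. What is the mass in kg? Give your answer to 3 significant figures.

Rearranging ρ = m/V for m: m = ρV.
ρ = 1.58 lb/ft³ = 25.31 kg/m³; V = 27.3 ft³ = 0.7730 m³.
m = 19.57 kg

19.6 kg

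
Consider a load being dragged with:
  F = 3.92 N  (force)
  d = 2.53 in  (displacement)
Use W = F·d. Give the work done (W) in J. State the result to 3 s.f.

0.252 J

Directly: W = F·d.
F = 3.92 N; d = 2.53 in = 0.06426 m.
W = 0.2519 J  (the unit combination reduces to kg·m²/s² = J)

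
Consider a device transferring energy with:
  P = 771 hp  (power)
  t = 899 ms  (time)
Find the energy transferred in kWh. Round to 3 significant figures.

0.144 kWh

Solving P = W/t for W: W = P·t.
P = 771 hp = 5.749×10^5 W; t = 899 ms = 0.8990 s.
W = 5.169×10^5 J
5.169×10^5 J × (1 kWh / 3.600×10^6 J) = 0.1436 kWh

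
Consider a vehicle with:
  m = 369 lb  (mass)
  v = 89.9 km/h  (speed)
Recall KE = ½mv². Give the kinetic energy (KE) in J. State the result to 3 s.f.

Directly: KE = ½mv².
m = 369 lb = 167.4 kg; v = 89.9 km/h = 24.97 m/s.
KE = 52189 J  (the unit combination reduces to kg·m²/s² = J)

52200 J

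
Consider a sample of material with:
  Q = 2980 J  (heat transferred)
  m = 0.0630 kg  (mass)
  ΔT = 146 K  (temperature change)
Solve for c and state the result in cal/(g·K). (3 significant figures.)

0.0774 cal/(g·K)

Solving Q = m·c·ΔT for c: c = Q/(m·ΔT).
Q = 2980 J; m = 0.0630 kg; ΔT = 146 K.
c = 324.0 J/(kg·K)
324.0 J/(kg·K) × (1 cal/(g·K) / 4184 J/(kg·K)) = 0.07743 cal/(g·K)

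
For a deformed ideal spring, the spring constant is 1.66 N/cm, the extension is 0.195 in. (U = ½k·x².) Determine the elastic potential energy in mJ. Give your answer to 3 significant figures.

Directly: U = ½kx².
k = 1.66 N/cm = 166.0 N/m; x = 0.195 in = 0.004953 m.
U = 0.002036 J
0.002036 J × (1 mJ / 0.001000 J) = 2.036 mJ

2.04 mJ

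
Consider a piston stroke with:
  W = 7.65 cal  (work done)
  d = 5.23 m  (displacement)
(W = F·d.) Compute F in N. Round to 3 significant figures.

Solving W = F·d for F: F = W/d.
W = 7.65 cal = 32.01 J; d = 5.23 m.
F = 6.120 N

6.12 N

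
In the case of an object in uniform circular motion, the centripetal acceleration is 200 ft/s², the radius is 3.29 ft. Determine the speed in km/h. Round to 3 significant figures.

Rearranging a = v²/r for v: v = √(a·r).
a = 200 ft/s² = 60.96 m/s²; r = 3.29 ft = 1.003 m.
v = 7.819 m/s
7.819 m/s × (1 km/h / 0.2778 m/s) = 28.15 km/h

28.1 km/h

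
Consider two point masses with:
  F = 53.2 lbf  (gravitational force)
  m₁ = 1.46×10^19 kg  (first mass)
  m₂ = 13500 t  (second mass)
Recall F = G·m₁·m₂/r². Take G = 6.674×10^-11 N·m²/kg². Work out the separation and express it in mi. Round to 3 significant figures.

From Newton's law of gravitation: r = √(G·m₁m₂/F).
F = 53.2 lbf = 236.6 N; m₁ = 1.46×10^19 kg; m₂ = 13500 t = 1.350×10^7 kg; G = 6.674×10^-11 N·m²/kg².
r = 7.456×10^6 m
7.456×10^6 m × (1 mi / 1609 m) = 4633 mi

4630 mi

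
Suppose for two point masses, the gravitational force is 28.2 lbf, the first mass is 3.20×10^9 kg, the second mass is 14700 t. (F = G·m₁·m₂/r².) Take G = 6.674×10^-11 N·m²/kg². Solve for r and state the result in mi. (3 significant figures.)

0.0983 mi

Solving F = G·m₁·m₂/r² for r: r = √(G·m₁m₂/F).
F = 28.2 lbf = 125.4 N; m₁ = 3.20×10^9 kg; m₂ = 14700 t = 1.470×10^7 kg; G = 6.674×10^-11 N·m²/kg².
r = 158.2 m
158.2 m × (1 mi / 1609 m) = 0.09830 mi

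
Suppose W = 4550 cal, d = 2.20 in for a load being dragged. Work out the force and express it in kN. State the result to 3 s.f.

Rearranging: F = W/d.
W = 4550 cal = 19037 J; d = 2.20 in = 0.05588 m.
F = 3.407×10^5 N
3.407×10^5 N × (1 kN / 1000 N) = 340.7 kN

341 kN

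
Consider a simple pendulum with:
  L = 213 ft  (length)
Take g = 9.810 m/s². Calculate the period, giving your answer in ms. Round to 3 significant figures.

Directly: T = 2π√(L/g).
L = 213 ft = 64.92 m; g = 9.810 m/s².
T = 16.16 s
16.16 s × (1 ms / 0.001000 s) = 16164 ms

16200 ms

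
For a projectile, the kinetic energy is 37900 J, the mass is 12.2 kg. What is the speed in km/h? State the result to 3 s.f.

284 km/h

Rearranging: v = √(2·KE/m).
KE = 37900 J; m = 12.2 kg.
v = 78.82 m/s
78.82 m/s × (1 km/h / 0.2778 m/s) = 283.8 km/h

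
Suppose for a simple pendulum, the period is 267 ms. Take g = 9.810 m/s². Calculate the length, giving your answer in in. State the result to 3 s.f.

Rearranging T = 2π√(L/g) for L: L = g·(T/2π)².
T = 267 ms = 0.2670 s; g = 9.810 m/s².
L = 0.01771 m
0.01771 m × (1 in / 0.02540 m) = 0.6974 in

0.697 in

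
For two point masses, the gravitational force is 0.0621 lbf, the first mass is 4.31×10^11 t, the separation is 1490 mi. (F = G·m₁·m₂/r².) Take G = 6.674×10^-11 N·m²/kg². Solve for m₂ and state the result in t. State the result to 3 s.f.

55200 t

Rearranging F = G·m₁·m₂/r² for m₂: m₂ = F·r²/(G·m₁).
F = 0.0621 lbf = 0.2762 N; m₁ = 4.31×10^11 t = 4.310×10^14 kg; r = 1490 mi = 2.398×10^6 m; G = 6.674×10^-11 N·m²/kg².
m₂ = 5.522×10^7 kg
5.522×10^7 kg × (1 t / 1000 kg) = 55219 t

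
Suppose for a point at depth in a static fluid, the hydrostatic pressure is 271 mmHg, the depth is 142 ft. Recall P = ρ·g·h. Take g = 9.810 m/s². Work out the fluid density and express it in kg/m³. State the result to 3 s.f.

Solving P = ρ·g·h for ρ: ρ = P/(g·h).
P = 271 mmHg = 36130 Pa; h = 142 ft = 43.28 m; g = 9.810 m/s².
ρ = 85.09 kg/m³

85.1 kg/m³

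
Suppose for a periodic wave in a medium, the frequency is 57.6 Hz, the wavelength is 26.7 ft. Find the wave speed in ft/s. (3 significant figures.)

1540 ft/s

Directly: v = fλ.
f = 57.6 Hz; λ = 26.7 ft = 8.138 m.
v = 468.8 m/s
468.8 m/s × (1 ft/s / 0.3048 m/s) = 1538 ft/s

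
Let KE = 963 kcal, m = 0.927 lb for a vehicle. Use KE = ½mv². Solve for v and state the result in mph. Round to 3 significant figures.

Rearranging: v = √(2·KE/m).
KE = 963 kcal = 4.029×10^6 J; m = 0.927 lb = 0.4205 kg.
v = 4378 m/s
4378 m/s × (1 mph / 0.4470 m/s) = 9793 mph

9790 mph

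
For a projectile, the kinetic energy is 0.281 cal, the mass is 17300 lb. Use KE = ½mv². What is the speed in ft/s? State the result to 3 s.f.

0.0568 ft/s

Rearranging: v = √(2·KE/m).
KE = 0.281 cal = 1.176 J; m = 17300 lb = 7847 kg.
v = 0.01731 m/s
0.01731 m/s × (1 ft/s / 0.3048 m/s) = 0.05679 ft/s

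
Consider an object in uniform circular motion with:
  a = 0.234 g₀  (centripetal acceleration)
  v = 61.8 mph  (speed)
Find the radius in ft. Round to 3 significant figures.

Solving a = v²/r for r: r = v²/a.
a = 0.234 g₀ = 2.295 m/s²; v = 61.8 mph = 27.63 m/s.
r = 332.6 m
332.6 m × (1 ft / 0.3048 m) = 1091 ft

1090 ft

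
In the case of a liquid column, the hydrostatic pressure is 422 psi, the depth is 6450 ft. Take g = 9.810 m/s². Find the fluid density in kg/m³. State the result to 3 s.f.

Rearranging: ρ = P/(g·h).
P = 422 psi = 2.910×10^6 Pa; h = 6450 ft = 1966 m; g = 9.810 m/s².
ρ = 150.9 kg/m³

151 kg/m³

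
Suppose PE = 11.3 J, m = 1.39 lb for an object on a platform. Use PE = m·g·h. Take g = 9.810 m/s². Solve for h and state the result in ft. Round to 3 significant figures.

Rearranging PE = m·g·h for h: h = PE/(m·g).
PE = 11.3 J; m = 1.39 lb = 0.6305 kg; g = 9.810 m/s².
h = 1.827 m
1.827 m × (1 ft / 0.3048 m) = 5.994 ft

5.99 ft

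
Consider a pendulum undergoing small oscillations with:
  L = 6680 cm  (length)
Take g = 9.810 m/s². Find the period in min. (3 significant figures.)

0.273 min

Directly: T = 2π√(L/g).
L = 6680 cm = 66.80 m; g = 9.810 m/s².
T = 16.40 s
16.40 s × (1 min / 60.00 s) = 0.2733 min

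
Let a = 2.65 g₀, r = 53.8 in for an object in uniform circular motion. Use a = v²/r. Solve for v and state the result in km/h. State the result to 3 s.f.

21.5 km/h

Rearranging: v = √(a·r).
a = 2.65 g₀ = 25.99 m/s²; r = 53.8 in = 1.367 m.
v = 5.959 m/s
5.959 m/s × (1 km/h / 0.2778 m/s) = 21.45 km/h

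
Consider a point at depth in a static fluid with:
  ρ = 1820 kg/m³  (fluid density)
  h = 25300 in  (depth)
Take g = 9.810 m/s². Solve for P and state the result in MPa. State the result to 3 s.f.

P is given directly by: P = ρgh.
ρ = 1820 kg/m³; h = 25300 in = 642.6 m; g = 9.810 m/s².
P = 1.147×10^7 Pa
1.147×10^7 Pa × (1 MPa / 1.000×10^6 Pa) = 11.47 MPa

11.5 MPa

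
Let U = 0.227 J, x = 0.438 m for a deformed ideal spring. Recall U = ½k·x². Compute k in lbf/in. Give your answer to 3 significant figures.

Rearranging U = ½k·x² for k: k = 2U/x².
U = 0.227 J; x = 0.438 m.
k = 2.367 N/m
2.367 N/m × (1 lbf/in / 175.1 N/m) = 0.01351 lbf/in

0.0135 lbf/in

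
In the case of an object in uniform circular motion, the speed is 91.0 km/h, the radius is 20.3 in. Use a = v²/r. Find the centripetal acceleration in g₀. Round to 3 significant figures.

126 g₀

Directly: a = v²/r.
v = 91.0 km/h = 25.28 m/s; r = 20.3 in = 0.5156 m.
a = 1239 m/s²
1239 m/s² × (1 g₀ / 9.807 m/s²) = 126.4 g₀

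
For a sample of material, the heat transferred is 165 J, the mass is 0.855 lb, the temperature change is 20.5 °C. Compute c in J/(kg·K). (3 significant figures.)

20.8 J/(kg·K)

Rearranging: c = Q/(m·ΔT).
Q = 165 J; m = 0.855 lb = 0.3878 kg; ΔT = 20.5 °C = 20.50 K.
c = 20.75 J/(kg·K)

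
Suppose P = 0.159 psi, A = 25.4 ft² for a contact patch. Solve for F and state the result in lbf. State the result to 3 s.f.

582 lbf

Solving P = F/A for F: F = P·A.
P = 0.159 psi = 1096 Pa; A = 25.4 ft² = 2.360 m².
F = 2587 N
2587 N × (1 lbf / 4.448 N) = 581.6 lbf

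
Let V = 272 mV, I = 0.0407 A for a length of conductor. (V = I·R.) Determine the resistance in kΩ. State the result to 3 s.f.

From Ohm's law: R = V/I.
V = 272 mV = 0.2720 V; I = 0.0407 A.
R = 6.683 Ω
6.683 Ω × (1 kΩ / 1000 Ω) = 0.006683 kΩ

0.00668 kΩ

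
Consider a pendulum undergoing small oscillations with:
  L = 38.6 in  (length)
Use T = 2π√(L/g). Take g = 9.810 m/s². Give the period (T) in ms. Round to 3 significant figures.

T is given directly by: T = 2π√(L/g).
L = 38.6 in = 0.9804 m; g = 9.810 m/s².
T = 1.986 s
1.986 s × (1 ms / 0.001000 s) = 1986 ms

1990 ms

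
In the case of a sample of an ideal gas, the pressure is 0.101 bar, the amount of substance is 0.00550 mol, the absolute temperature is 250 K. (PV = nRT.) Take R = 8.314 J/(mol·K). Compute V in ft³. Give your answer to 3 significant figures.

0.0400 ft³

From the ideal-gas law: V = nRT/P.
P = 0.101 bar = 10100 Pa; n = 0.00550 mol; T = 250 K; R = 8.314 J/(mol·K).
V = 0.001132 m³
0.001132 m³ × (1 ft³ / 0.02832 m³) = 0.03997 ft³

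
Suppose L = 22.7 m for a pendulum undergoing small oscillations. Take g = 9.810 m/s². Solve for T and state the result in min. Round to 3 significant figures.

Directly: T = 2π√(L/g).
L = 22.7 m; g = 9.810 m/s².
T = 9.558 s
9.558 s × (1 min / 60.00 s) = 0.1593 min

0.159 min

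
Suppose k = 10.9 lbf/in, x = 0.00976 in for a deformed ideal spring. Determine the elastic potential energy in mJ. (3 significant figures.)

0.0587 mJ

Directly: U = ½kx².
k = 10.9 lbf/in = 1909 N/m; x = 0.00976 in = 2.479×10^-4 m.
U = 5.866×10^-5 J
5.866×10^-5 J × (1 mJ / 0.001000 J) = 0.05866 mJ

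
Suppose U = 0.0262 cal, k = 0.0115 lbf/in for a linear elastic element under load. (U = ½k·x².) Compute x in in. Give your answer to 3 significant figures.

13.0 in

Solving U = ½k·x² for x: x = √(2U/k).
U = 0.0262 cal = 0.1096 J; k = 0.0115 lbf/in = 2.014 N/m.
x = 0.3299 m
0.3299 m × (1 in / 0.02540 m) = 12.99 in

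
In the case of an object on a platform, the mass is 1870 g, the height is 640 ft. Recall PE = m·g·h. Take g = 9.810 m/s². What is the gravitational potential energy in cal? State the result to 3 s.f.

Directly: PE = mgh.
m = 1870 g = 1.870 kg; h = 640 ft = 195.1 m; g = 9.810 m/s².
PE = 3579 J
3579 J × (1 cal / 4.184 J) = 855.3 cal

855 cal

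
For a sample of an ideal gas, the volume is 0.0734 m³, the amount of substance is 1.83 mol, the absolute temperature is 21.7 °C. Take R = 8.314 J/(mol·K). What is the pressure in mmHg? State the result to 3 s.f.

From the ideal-gas law: P = nRT/V.
V = 0.0734 m³; n = 1.83 mol; T = 21.7 °C = 294.8 K; R = 8.314 J/(mol·K).
P = 61118 Pa
61118 Pa × (1 mmHg / 133.3 Pa) = 458.4 mmHg

458 mmHg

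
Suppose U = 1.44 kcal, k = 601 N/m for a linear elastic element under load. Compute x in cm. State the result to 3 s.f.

Solving U = ½k·x² for x: x = √(2U/k).
U = 1.44 kcal = 6025 J; k = 601 N/m.
x = 4.478 m
4.478 m × (1 cm / 0.01000 m) = 447.8 cm

448 cm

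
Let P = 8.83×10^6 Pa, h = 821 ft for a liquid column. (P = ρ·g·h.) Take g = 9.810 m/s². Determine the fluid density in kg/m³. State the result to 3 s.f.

Rearranging: ρ = P/(g·h).
P = 8.83×10^6 Pa; h = 821 ft = 250.2 m; g = 9.810 m/s².
ρ = 3597 kg/m³

3600 kg/m³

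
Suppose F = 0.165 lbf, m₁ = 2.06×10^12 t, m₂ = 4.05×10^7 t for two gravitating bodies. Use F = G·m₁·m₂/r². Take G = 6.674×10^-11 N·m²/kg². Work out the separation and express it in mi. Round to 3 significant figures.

From Newton's law of gravitation: r = √(G·m₁m₂/F).
F = 0.165 lbf = 0.7340 N; m₁ = 2.06×10^12 t = 2.060×10^15 kg; m₂ = 4.05×10^7 t = 4.050×10^10 kg; G = 6.674×10^-11 N·m²/kg².
r = 8.710×10^7 m
8.710×10^7 m × (1 mi / 1609 m) = 54122 mi

54100 mi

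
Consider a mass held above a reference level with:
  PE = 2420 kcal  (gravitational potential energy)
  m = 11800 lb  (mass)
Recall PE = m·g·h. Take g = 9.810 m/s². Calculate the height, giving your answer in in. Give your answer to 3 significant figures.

7590 in

Solving PE = m·g·h for h: h = PE/(m·g).
PE = 2420 kcal = 1.013×10^7 J; m = 11800 lb = 5352 kg; g = 9.810 m/s².
h = 192.8 m
192.8 m × (1 in / 0.02540 m) = 7592 in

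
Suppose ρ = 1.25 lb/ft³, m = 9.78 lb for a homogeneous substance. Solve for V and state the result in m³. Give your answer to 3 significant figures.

0.222 m³

Solving ρ = m/V for V: V = m/ρ.
ρ = 1.25 lb/ft³ = 20.02 kg/m³; m = 9.78 lb = 4.436 kg.
V = 0.2216 m³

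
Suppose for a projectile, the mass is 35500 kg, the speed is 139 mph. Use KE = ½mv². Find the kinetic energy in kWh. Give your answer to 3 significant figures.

KE is given directly by: KE = ½mv².
m = 35500 kg; v = 139 mph = 62.14 m/s.
KE = 6.854×10^7 J
6.854×10^7 J × (1 kWh / 3.600×10^6 J) = 19.04 kWh

19.0 kWh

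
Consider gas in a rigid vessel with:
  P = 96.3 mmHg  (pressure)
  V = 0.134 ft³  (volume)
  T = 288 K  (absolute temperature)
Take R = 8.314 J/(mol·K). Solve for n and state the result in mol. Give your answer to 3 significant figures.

0.0203 mol

From the ideal-gas law: n = PV/(RT).
P = 96.3 mmHg = 12839 Pa; V = 0.134 ft³ = 0.003794 m³; T = 288 K; R = 8.314 J/(mol·K).
n = 0.02035 mol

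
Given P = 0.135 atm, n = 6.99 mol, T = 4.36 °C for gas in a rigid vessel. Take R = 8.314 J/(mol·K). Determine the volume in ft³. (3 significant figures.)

From the ideal-gas law: V = nRT/P.
P = 0.135 atm = 13679 Pa; n = 6.99 mol; T = 4.36 °C = 277.5 K; R = 8.314 J/(mol·K).
V = 1.179 m³
1.179 m³ × (1 ft³ / 0.02832 m³) = 41.64 ft³

41.6 ft³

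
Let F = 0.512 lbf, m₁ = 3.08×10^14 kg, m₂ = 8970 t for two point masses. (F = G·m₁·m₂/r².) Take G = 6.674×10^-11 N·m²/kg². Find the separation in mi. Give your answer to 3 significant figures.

From Newton's law of gravitation: r = √(G·m₁m₂/F).
F = 0.512 lbf = 2.277 N; m₁ = 3.08×10^14 kg; m₂ = 8970 t = 8.970×10^6 kg; G = 6.674×10^-11 N·m²/kg².
r = 2.845×10^5 m
2.845×10^5 m × (1 mi / 1609 m) = 176.8 mi

177 mi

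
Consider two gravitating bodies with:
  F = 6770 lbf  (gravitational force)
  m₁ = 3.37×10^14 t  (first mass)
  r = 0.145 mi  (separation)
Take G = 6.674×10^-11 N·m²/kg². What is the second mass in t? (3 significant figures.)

0.0729 t

Solving F = G·m₁·m₂/r² for m₂: m₂ = F·r²/(G·m₁).
F = 6770 lbf = 30114 N; m₁ = 3.37×10^14 t = 3.370×10^17 kg; r = 0.145 mi = 233.4 m; G = 6.674×10^-11 N·m²/kg².
m₂ = 72.91 kg
72.91 kg × (1 t / 1000 kg) = 0.07291 t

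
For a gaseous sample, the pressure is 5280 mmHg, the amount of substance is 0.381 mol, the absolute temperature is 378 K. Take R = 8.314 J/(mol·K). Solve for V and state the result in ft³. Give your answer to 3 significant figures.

0.0601 ft³

Rearranging: V = nRT/P.
P = 5280 mmHg = 7.039×10^5 Pa; n = 0.381 mol; T = 378 K; R = 8.314 J/(mol·K).
V = 0.001701 m³
0.001701 m³ × (1 ft³ / 0.02832 m³) = 0.06007 ft³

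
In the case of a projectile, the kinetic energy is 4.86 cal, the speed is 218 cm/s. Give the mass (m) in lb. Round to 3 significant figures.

18.9 lb

Rearranging: m = 2·KE/v².
KE = 4.86 cal = 20.33 J; v = 218 cm/s = 2.180 m/s.
m = 8.557 kg
8.557 kg × (1 lb / 0.4536 kg) = 18.87 lb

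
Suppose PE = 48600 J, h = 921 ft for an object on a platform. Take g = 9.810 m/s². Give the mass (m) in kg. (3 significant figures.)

17.6 kg

Rearranging PE = m·g·h for m: m = PE/(g·h).
PE = 48600 J; h = 921 ft = 280.7 m; g = 9.810 m/s².
m = 17.65 kg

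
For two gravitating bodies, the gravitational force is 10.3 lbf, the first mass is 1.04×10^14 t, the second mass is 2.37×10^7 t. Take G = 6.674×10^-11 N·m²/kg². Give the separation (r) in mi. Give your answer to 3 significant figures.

37200 mi

From Newton's law of gravitation: r = √(G·m₁m₂/F).
F = 10.3 lbf = 45.82 N; m₁ = 1.04×10^14 t = 1.040×10^17 kg; m₂ = 2.37×10^7 t = 2.370×10^10 kg; G = 6.674×10^-11 N·m²/kg².
r = 5.992×10^7 m
5.992×10^7 m × (1 mi / 1609 m) = 37233 mi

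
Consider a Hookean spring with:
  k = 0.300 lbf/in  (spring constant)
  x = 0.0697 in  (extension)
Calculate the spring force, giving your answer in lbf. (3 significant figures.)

0.0209 lbf

From Hooke's law: F = kx.
k = 0.300 lbf/in = 52.54 N/m; x = 0.0697 in = 0.001770 m.
F = 0.09301 N
0.09301 N × (1 lbf / 4.448 N) = 0.02091 lbf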